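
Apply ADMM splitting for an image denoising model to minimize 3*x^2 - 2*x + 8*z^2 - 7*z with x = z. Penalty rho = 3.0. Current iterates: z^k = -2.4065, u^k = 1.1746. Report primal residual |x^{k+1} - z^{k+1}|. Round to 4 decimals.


ADMM iteration with rho = 3.0, z^k = -2.4065, u^k = 1.1746
Step 1: x-update.
Minimize 3*x^2 - 2*x + (3.0/2)*(x + 2.4065 + 1.1746)^2
FOC: (2*3 + 3.0)*x = 2 + 3.0*(-2.4065 - 1.1746)
x^{k+1} = -0.9715
Step 2: z-update.
Minimize 8*z^2 - 7*z + (3.0/2)*(-0.9715 - z + 1.1746)^2
FOC: (2*8 + 3.0)*z = 7 + 3.0*(-0.9715 + 1.1746)
z^{k+1} = 0.4005
Step 3: u-update.
u^{k+1} = 1.1746 - 0.9715 - 0.4005 = -0.1974
Step 4: Primal residual = |-0.9715 - 0.4005| = 1.372


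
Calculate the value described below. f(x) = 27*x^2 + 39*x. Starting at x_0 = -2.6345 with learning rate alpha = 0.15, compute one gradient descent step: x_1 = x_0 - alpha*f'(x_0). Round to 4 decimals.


We compute the gradient at x_0 and apply the update.
f'(x) = 54*x + 39
f'(-2.6345) = 54*-2.6345 + 39 = -103.263
x_1 = -2.6345 - 0.15*-103.263 = 12.855


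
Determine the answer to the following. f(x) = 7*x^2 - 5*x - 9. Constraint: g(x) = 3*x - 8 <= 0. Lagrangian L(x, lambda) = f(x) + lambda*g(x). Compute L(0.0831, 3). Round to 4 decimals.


Step 1: Evaluate f(x).
f(0.0831) = 7*0.0831^2 - 5*0.0831 - 9 = -9.3672
Step 2: Evaluate g(x).
g(0.0831) = 3*0.0831 - 8 = -7.7507
Step 3: Compute Lagrangian.
L = -9.3672 + 3*-7.7507 = -32.6193


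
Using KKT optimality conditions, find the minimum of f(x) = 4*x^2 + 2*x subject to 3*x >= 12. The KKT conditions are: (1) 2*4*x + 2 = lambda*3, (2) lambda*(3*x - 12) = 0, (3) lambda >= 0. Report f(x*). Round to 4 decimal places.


Step 1: Try lambda = 0 (constraint inactive).
x_unc = -2/(2*4) = -0.25
Check: 3*-0.25 = -0.75 < 12 -- violated!
Step 2: Constraint must be active: 3*x = 12
x* = 12/3 = 4.0
lambda = (2*4*4.0 + 2)/3 = 11.3333
Step 3: Compute optimal value.
f(x*) = 4*4.0^2 + 2*4.0 = 72.0


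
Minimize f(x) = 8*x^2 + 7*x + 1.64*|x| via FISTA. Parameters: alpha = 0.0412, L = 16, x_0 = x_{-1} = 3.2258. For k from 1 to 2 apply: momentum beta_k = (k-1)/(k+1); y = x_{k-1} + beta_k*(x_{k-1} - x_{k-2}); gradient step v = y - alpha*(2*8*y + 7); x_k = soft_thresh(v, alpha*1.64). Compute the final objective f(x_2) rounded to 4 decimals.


FISTA on f(x) = 8*x^2 + 7*x + 1.64*|x|
L = 16, alpha = 0.0412
Iteration 1: beta = 0.0, y = 3.2258 + 0.0*(3.2258 - 3.2258) = 3.2258
  grad(y) = 58.6128, v = y - alpha*grad = 0.811
  prox(v) = soft_thresh(0.811, 0.0676) = 0.7434
Iteration 2: beta = 0.3333, y = 0.7434 + 0.3333*(0.7434 - 3.2258) = -0.0841
  grad(y) = 5.6546, v = y - alpha*grad = -0.3171
  prox(v) = soft_thresh(-0.3171, 0.0676) = -0.2495
f(x_2) = 8*(-0.2495)^2 + 7*(-0.2495) + 1.64*|-0.2495| = -0.8393


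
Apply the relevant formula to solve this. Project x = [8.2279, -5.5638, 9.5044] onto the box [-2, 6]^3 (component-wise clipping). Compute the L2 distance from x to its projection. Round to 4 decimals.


Project each component onto [-2, 6].
clip(8.2279) = 6.0, clip(-5.5638) = -2.0, clip(9.5044) = 6.0
Projection = [6.0, -2.0, 6.0]
Squared diffs: [4.9635, 12.7007, 12.2808]
Distance = sqrt(29.945) = 5.4722


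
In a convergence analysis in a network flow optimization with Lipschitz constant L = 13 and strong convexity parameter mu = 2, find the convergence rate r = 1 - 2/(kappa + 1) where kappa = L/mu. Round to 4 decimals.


Step 1: Compute the condition number.
kappa = L/mu = 13/2 = 6.5
Step 2: Compute the convergence rate.
r = 1 - 2/(kappa + 1) = 1 - 2*mu/(L + mu) = (L - mu)/(L + mu) = 11/15 = 0.7333


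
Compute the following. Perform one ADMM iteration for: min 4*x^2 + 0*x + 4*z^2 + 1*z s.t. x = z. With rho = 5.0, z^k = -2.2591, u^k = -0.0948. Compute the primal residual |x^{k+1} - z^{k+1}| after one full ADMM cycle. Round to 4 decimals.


ADMM iteration with rho = 5.0, z^k = -2.2591, u^k = -0.0948
Step 1: x-update.
Minimize 4*x^2 + 0*x + (5.0/2)*(x + 2.2591 - 0.0948)^2
FOC: (2*4 + 5.0)*x = 0 + 5.0*(-2.2591 + 0.0948)
x^{k+1} = -0.8324
Step 2: z-update.
Minimize 4*z^2 + 1*z + (5.0/2)*(-0.8324 - z - 0.0948)^2
FOC: (2*4 + 5.0)*z = -1 + 5.0*(-0.8324 - 0.0948)
z^{k+1} = -0.4335
Step 3: u-update.
u^{k+1} = -0.0948 - 0.8324 + 0.4335 = -0.4937
Step 4: Primal residual = |-0.8324 + 0.4335| = 0.3989


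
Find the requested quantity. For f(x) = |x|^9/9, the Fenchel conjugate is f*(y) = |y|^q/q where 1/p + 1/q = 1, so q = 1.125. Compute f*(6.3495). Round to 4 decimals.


The conjugate exponent q satisfies 1/p + 1/q = 1.
p = 9, so q = 9/(9 - 1) = 1.125
|y|^q = 6.3495^1.125 = 7.9999
f*(6.3495) = 7.9999 / 1.125 = 7.111


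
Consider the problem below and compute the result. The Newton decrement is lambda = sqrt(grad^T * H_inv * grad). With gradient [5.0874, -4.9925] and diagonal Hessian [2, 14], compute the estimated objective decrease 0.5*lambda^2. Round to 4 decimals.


Step 1: H is diagonal, so H^(-1) * g = [2.5437, -0.3566].
Step 2: g^T H^(-1) g = sum_i g_i^2 / H_ii
  = (5.0874)^2/2 + (-4.9925)^2/14
  = 12.9408 + 1.7804 = 14.7212
Step 3: Objective decrease = 0.5 * g^T H^(-1) g = 7.3606


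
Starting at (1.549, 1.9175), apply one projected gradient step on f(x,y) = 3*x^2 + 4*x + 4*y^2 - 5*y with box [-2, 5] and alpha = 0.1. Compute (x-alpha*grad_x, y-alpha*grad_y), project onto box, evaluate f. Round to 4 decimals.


Step 1: Compute gradient at (1.549, 1.9175).
grad_x = 2*3*1.549 + 4 = 13.294
grad_y = 2*4*1.9175 - 5 = 10.34
Step 2: Gradient step.
x_raw = 1.549 - 0.1*13.294 = 0.2196
y_raw = 1.9175 - 0.1*10.34 = 0.8835
Step 3: Project onto [-2, 5].
x_proj = clip(0.2196) = 0.2196
y_proj = clip(0.8835) = 0.8835
Step 4: Evaluate f.
f(0.2196, 0.8835) = -0.2721


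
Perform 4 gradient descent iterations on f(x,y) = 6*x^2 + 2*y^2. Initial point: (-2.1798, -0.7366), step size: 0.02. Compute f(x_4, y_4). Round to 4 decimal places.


Gradient descent on f(x,y) = 6*x^2 + 2*y^2.
Starting point: (-2.1798, -0.7366), alpha = 0.02
Step 1: grad_x = 2*6*-2.1798 = -26.1576, grad_y = 2*2*-0.7366 = -2.9464
  x_1 = -2.1798 - 0.02*-26.1576 = -1.6566
  y_1 = -0.7366 - 0.02*-2.9464 = -0.6777
Step 2: grad_x = 2*6*-1.6566 = -19.8798, grad_y = 2*2*-0.6777 = -2.7107
  x_2 = -1.6566 - 0.02*-19.8798 = -1.2591
  y_2 = -0.6777 - 0.02*-2.7107 = -0.6235
Step 3: grad_x = 2*6*-1.2591 = -15.1086, grad_y = 2*2*-0.6235 = -2.4938
  x_3 = -1.2591 - 0.02*-15.1086 = -0.9569
  y_3 = -0.6235 - 0.02*-2.4938 = -0.5736
Step 4: grad_x = 2*6*-0.9569 = -11.4826, grad_y = 2*2*-0.5736 = -2.2943
  x_4 = -0.9569 - 0.02*-11.4826 = -0.7272
  y_4 = -0.5736 - 0.02*-2.2943 = -0.5277
f(-0.7272, -0.5277) = 6*(-0.7272)^2 + 2*(-0.5277)^2 = 3.7301


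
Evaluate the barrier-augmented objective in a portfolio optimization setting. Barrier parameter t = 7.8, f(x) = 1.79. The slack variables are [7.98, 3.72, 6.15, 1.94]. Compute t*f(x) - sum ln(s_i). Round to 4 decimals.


Step 1: Compute log-barrier.
ln values: [2.0769, 1.3137, 1.8165, 0.6627]
phi = -(2.0769 + 1.3137 + 1.8165 + 0.6627) = -5.8698
Step 2: Compute augmented objective.
t*f(x) = 7.8*1.79 = 13.962
Total = 13.962 - 5.8698 = 8.0922


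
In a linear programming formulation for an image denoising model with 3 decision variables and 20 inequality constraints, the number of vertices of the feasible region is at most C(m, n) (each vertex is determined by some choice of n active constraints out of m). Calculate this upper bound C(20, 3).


Each vertex corresponds to some choice of n active constraints out of m, so the number of vertices is at most C(m, n) = m! / (n!(m-n)!).
m = 20, n = 3
Numerator: 20 * 19 * 18
Denominator: 3! = 6
C(20, 3) = 1140


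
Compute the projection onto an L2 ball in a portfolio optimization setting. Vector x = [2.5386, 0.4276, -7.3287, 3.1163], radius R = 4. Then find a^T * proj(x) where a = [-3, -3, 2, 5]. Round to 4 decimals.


Step 1: Compute ||x|| (intermediates to 6 decimals).
||x|| = sqrt(2.5386^2 + 0.4276^2 + (-7.3287)^2 + 3.1163^2) = 8.369498
Step 2: Project.
Since ||x|| > R, scale = R/||x|| = 4/8.369498 = 0.477926, proj(x) = scale * x
proj(x) = [1.213263, 0.204361, -3.502576, 1.489361]
Step 3: Dot product.
a^T * proj(x) = -3*1.213263 - 3*0.204361 + 2*(-3.502576) + 5*1.489361 = -3.8112


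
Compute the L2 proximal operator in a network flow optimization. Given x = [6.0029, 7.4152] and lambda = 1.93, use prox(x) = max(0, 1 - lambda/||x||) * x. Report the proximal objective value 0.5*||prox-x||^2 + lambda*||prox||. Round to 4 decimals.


Step 1: Compute ||x||.
||x|| = 9.5404
Step 2: Compute scaling factor.
scale = max(0, 1 - 1.93/9.5404) = 0.7977
Step 3: prox(x) = [4.7885, 5.9151]
||prox(x)|| = 7.6104
Step 4: Proximal objective.
0.5*||prox-x||^2 = 1.8625
lambda*||prox|| = 14.6881
Total = 16.5506


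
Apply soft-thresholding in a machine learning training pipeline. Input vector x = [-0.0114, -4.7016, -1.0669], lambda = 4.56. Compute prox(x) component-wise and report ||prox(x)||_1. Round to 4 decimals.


Soft-thresholding with lambda = 4.56:
prox(-0.0114) = sign(-0.0114)*max(|-0.0114| - 4.56, 0) = 0.0
prox(-4.7016) = sign(-4.7016)*max(|-4.7016| - 4.56, 0) = -0.1416
prox(-1.0669) = sign(-1.0669)*max(|-1.0669| - 4.56, 0) = 0.0
prox(x) = [0.0, -0.1416, 0.0]
||prox(x)||_1 = 0.0 + 0.1416 + 0.0 = 0.1416


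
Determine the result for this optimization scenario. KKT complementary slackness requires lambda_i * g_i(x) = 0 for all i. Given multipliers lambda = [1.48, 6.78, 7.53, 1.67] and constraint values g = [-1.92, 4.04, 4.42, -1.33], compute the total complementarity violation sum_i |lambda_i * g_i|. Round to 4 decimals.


KKT complementary slackness check:
lambda_1 * g_1 = 1.48 * -1.92 = -2.8416
lambda_2 * g_2 = 6.78 * 4.04 = 27.3912
lambda_3 * g_3 = 7.53 * 4.42 = 33.2826
lambda_4 * g_4 = 1.67 * -1.33 = -2.2211
Total violation = 2.8416 + 27.3912 + 33.2826 + 2.2211 = 65.7365


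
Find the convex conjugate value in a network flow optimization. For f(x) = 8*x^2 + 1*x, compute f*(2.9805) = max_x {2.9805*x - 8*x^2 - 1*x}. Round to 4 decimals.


f*(y) = sup_x {y*x - a*x^2 - b*x} = sup_x {(y-b)*x - a*x^2}
FOC: (y - b) - 2a*x = 0 => x* = (y - b)/(2a)
x* = (2.9805 - 1)/(2*8) = 0.1238
f*(2.9805) = (y-b)^2/(4a) = (2.9805 - 1)^2/(4*8)
= 3.9224/32 = 0.1226


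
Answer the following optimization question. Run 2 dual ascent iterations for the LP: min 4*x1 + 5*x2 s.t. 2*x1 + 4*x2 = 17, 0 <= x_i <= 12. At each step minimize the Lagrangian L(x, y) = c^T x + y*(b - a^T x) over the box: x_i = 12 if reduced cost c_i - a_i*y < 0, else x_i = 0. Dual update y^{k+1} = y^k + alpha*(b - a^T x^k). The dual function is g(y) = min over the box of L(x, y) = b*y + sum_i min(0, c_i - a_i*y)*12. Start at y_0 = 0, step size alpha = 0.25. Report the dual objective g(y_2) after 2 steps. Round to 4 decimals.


Dual ascent for LP: min 4*x1 + 5*x2, 2*x1 + 4*x2 = 17, 0 <= x_i <= 12
Step 1: y^k = 0.0, reduced costs: (4.0, 5.0)
  x^k = (0.0, 0.0), subgradient = b - a^T x = 17.0
  y^{k+1} = 0.0 + 0.25*17.0 = 4.25
Step 2: y^k = 4.25, reduced costs: (-4.5, -12.0)
  x^k = (12.0, 12.0), subgradient = b - a^T x = -55.0
  y^{k+1} = 4.25 + 0.25*-55.0 = -9.5
Dual objective at y_2 = -9.5: reduced costs (23.0, 43.0), box minimizer x = (0.0, 0.0)
g(y_2) = b*y + (c1 - a1*y)*x1 + (c2 - a2*y)*x2 = 17*(-9.5) + 23.0*0.0 + 43.0*0.0 = -161.5 + 0.0 + 0.0 = -161.5


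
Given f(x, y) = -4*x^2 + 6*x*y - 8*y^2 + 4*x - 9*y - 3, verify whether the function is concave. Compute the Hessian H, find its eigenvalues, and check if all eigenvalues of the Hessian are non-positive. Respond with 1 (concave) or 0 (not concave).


The Hessian of f(x,y) = -4*x^2 + 6*x*y - 8*y^2 + 4*x - 9*y - 3 is:
H = [[-8, 6], [6, -16]]
Trace = -8 - 16 = -24
Determinant = -8*-16 - (6)^2 = 92
Discriminant = (-24)^2 - 4*92 = 208.0
Eigenvalues: lambda_1 = -19.2111, lambda_2 = -4.7889
The function is concave.

1


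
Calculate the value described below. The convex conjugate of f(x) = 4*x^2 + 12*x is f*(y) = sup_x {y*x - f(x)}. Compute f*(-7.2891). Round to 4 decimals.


f*(y) = sup_x {y*x - a*x^2 - b*x} = sup_x {(y-b)*x - a*x^2}
FOC: (y - b) - 2a*x = 0 => x* = (y - b)/(2a)
x* = (-7.2891 - 12)/(2*4) = -2.4111
f*(-7.2891) = (y-b)^2/(4a) = (-7.2891 - 12)^2/(4*4)
= 372.0694/16 = 23.2543


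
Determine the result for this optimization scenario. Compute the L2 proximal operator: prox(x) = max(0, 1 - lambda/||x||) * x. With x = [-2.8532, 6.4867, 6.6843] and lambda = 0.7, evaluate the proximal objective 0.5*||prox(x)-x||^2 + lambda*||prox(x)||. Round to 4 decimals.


Step 1: Compute ||x||.
||x|| = 9.7416
Step 2: Compute scaling factor.
scale = max(0, 1 - 0.7/9.7416) = 0.9281
Step 3: prox(x) = [-2.6482, 6.0206, 6.204]
||prox(x)|| = 9.0416
Step 4: Proximal objective.
0.5*||prox-x||^2 = 0.245
lambda*||prox|| = 6.3291
Total = 6.5741


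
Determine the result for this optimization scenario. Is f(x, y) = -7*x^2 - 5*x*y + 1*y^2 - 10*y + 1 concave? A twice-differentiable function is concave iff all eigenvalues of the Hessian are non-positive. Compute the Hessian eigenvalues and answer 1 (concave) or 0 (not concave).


The Hessian of f(x,y) = -7*x^2 - 5*x*y + 1*y^2 - 10*y + 1 is:
H = [[-14, -5], [-5, 2]]
Trace = -14 + 2 = -12
Determinant = -14*2 - (-5)^2 = -53
Discriminant = (-12)^2 - 4*-53 = 356.0
Eigenvalues: lambda_1 = -15.434, lambda_2 = 3.434
The function is not concave.

0


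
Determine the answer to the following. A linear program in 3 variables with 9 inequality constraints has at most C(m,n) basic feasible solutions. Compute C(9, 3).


Each vertex corresponds to some choice of n active constraints out of m, so the number of vertices is at most C(m, n) = m! / (n!(m-n)!).
m = 9, n = 3
Numerator: 9 * 8 * 7
Denominator: 3! = 6
C(9, 3) = 84


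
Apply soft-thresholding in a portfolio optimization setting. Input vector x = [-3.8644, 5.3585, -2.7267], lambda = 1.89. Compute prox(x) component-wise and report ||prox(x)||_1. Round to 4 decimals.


Soft-thresholding with lambda = 1.89:
prox(-3.8644) = sign(-3.8644)*max(|-3.8644| - 1.89, 0) = -1.9744
prox(5.3585) = sign(5.3585)*max(|5.3585| - 1.89, 0) = 3.4685
prox(-2.7267) = sign(-2.7267)*max(|-2.7267| - 1.89, 0) = -0.8367
prox(x) = [-1.9744, 3.4685, -0.8367]
||prox(x)||_1 = 1.9744 + 3.4685 + 0.8367 = 6.2796


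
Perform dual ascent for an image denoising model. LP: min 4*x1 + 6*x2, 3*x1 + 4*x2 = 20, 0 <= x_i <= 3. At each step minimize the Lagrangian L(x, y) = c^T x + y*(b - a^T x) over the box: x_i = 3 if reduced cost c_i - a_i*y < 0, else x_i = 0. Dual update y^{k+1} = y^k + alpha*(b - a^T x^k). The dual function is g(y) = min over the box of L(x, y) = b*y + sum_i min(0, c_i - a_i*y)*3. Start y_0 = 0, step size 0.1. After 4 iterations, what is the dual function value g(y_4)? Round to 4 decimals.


Dual ascent for LP: min 4*x1 + 6*x2, 3*x1 + 4*x2 = 20, 0 <= x_i <= 3
Step 1: y^k = 0.0, reduced costs: (4.0, 6.0)
  x^k = (0.0, 0.0), subgradient = b - a^T x = 20.0
  y^{k+1} = 0.0 + 0.1*20.0 = 2.0
Step 2: y^k = 2.0, reduced costs: (-2.0, -2.0)
  x^k = (3.0, 3.0), subgradient = b - a^T x = -1.0
  y^{k+1} = 2.0 + 0.1*-1.0 = 1.9
Step 3: y^k = 1.9, reduced costs: (-1.7, -1.6)
  x^k = (3.0, 3.0), subgradient = b - a^T x = -1.0
  y^{k+1} = 1.9 + 0.1*-1.0 = 1.8
Step 4: y^k = 1.8, reduced costs: (-1.4, -1.2)
  x^k = (3.0, 3.0), subgradient = b - a^T x = -1.0
  y^{k+1} = 1.8 + 0.1*-1.0 = 1.7
Dual objective at y_4 = 1.7: reduced costs (-1.1, -0.8), box minimizer x = (3.0, 3.0)
g(y_4) = b*y + (c1 - a1*y)*x1 + (c2 - a2*y)*x2 = 20*1.7 + (-1.1)*3.0 + (-0.8)*3.0 = 34.0 - 3.3 - 2.4 = 28.3


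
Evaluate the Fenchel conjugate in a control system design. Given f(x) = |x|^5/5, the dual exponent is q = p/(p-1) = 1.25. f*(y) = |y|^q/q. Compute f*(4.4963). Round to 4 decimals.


The conjugate exponent q satisfies 1/p + 1/q = 1.
p = 5, so q = 5/(5 - 1) = 1.25
|y|^q = 4.4963^1.25 = 6.5474
f*(4.4963) = 6.5474 / 1.25 = 5.2379


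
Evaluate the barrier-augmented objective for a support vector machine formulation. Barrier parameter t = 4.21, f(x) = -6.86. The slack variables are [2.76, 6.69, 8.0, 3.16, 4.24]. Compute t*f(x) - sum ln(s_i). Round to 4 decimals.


Step 1: Compute log-barrier.
ln values: [1.0152, 1.9006, 2.0794, 1.1506, 1.4446]
phi = -(1.0152 + 1.9006 + 2.0794 + 1.1506 + 1.4446) = -7.5904
Step 2: Compute augmented objective.
t*f(x) = 4.21*-6.86 = -28.8806
Total = -28.8806 - 7.5904 = -36.471


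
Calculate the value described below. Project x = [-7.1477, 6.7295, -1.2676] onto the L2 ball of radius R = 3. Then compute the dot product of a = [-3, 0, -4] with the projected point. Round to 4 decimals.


Step 1: Compute ||x|| (intermediates to 6 decimals).
||x|| = sqrt((-7.1477)^2 + 6.7295^2 + (-1.2676)^2) = 9.898616
Step 2: Project.
Since ||x|| > R, scale = R/||x|| = 3/9.898616 = 0.303073, proj(x) = scale * x
proj(x) = [-2.166275, 2.03953, -0.384175]
Step 3: Dot product.
a^T * proj(x) = -3*(-2.166275) + 0*2.03953 - 4*(-0.384175) = 8.0355


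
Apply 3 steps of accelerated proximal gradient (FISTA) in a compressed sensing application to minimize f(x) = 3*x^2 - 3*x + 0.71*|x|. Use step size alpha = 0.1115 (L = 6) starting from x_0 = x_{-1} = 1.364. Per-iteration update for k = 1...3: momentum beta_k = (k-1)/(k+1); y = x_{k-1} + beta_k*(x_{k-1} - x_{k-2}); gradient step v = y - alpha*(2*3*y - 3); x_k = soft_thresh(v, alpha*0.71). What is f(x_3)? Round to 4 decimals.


FISTA on f(x) = 3*x^2 - 3*x + 0.71*|x|
L = 6, alpha = 0.1115
Iteration 1: beta = 0.0, y = 1.364 + 0.0*(1.364 - 1.364) = 1.364
  grad(y) = 5.184, v = y - alpha*grad = 0.786
  prox(v) = soft_thresh(0.786, 0.0792) = 0.7068
Iteration 2: beta = 0.3333, y = 0.7068 + 0.3333*(0.7068 - 1.364) = 0.4878
  grad(y) = -0.0734, v = y - alpha*grad = 0.4959
  prox(v) = soft_thresh(0.4959, 0.0792) = 0.4168
Iteration 3: beta = 0.5, y = 0.4168 + 0.5*(0.4168 - 0.7068) = 0.2718
  grad(y) = -1.3694, v = y - alpha*grad = 0.4245
  prox(v) = soft_thresh(0.4245, 0.0792) = 0.3453
f(x_3) = 3*0.3453^2 - 3*0.3453 + 0.71*|0.3453| = -0.433


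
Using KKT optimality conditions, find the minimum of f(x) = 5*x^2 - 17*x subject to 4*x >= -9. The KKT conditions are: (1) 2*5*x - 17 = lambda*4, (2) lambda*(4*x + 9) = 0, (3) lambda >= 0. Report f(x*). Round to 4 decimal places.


Step 1: Try lambda = 0 (constraint inactive).
Stationarity: 2*5*x - 17 = 0
x* = 17/(2*5) = 1.7
Check constraint: 4*1.7 = 6.8 >= -9 -- satisfied.
Step 2: Compute optimal value.
f(x*) = 5*1.7^2 - 17*1.7 = -14.45


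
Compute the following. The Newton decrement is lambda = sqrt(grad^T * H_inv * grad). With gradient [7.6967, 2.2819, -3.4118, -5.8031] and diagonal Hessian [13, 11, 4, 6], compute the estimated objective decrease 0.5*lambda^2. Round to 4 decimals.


Step 1: H is diagonal, so H^(-1) * g = [0.5921, 0.2074, -0.853, -0.9672].
Step 2: g^T H^(-1) g = sum_i g_i^2 / H_ii
  = (7.6967)^2/13 + (2.2819)^2/11 + (-3.4118)^2/4 + (-5.8031)^2/6
  = 4.5569 + 0.4734 + 2.9101 + 5.6127 = 13.553
Step 3: Objective decrease = 0.5 * g^T H^(-1) g = 6.7765


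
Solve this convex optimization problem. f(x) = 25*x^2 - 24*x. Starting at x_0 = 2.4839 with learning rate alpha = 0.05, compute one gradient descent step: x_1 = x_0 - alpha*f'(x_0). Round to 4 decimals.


We compute the gradient at x_0 and apply the update.
f'(x) = 50*x - 24
f'(2.4839) = 50*2.4839 - 24 = 100.195
x_1 = 2.4839 - 0.05*100.195 = -2.5259


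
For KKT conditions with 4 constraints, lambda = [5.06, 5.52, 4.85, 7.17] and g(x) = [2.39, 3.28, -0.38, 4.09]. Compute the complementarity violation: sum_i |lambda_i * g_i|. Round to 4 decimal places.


KKT complementary slackness check:
lambda_1 * g_1 = 5.06 * 2.39 = 12.0934
lambda_2 * g_2 = 5.52 * 3.28 = 18.1056
lambda_3 * g_3 = 4.85 * -0.38 = -1.843
lambda_4 * g_4 = 7.17 * 4.09 = 29.3253
Total violation = 12.0934 + 18.1056 + 1.843 + 29.3253 = 61.3673


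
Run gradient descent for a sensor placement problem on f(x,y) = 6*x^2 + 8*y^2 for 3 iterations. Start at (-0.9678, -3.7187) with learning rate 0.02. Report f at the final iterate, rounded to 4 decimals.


Gradient descent on f(x,y) = 6*x^2 + 8*y^2.
Starting point: (-0.9678, -3.7187), alpha = 0.02
Step 1: grad_x = 2*6*-0.9678 = -11.6136, grad_y = 2*8*-3.7187 = -59.4992
  x_1 = -0.9678 - 0.02*-11.6136 = -0.7355
  y_1 = -3.7187 - 0.02*-59.4992 = -2.5287
Step 2: grad_x = 2*6*-0.7355 = -8.8263, grad_y = 2*8*-2.5287 = -40.4595
  x_2 = -0.7355 - 0.02*-8.8263 = -0.559
  y_2 = -2.5287 - 0.02*-40.4595 = -1.7195
Step 3: grad_x = 2*6*-0.559 = -6.708, grad_y = 2*8*-1.7195 = -27.5124
  x_3 = -0.559 - 0.02*-6.708 = -0.4248
  y_3 = -1.7195 - 0.02*-27.5124 = -1.1693
f(-0.4248, -1.1693) = 6*(-0.4248)^2 + 8*(-1.1693)^2 = 12.0206


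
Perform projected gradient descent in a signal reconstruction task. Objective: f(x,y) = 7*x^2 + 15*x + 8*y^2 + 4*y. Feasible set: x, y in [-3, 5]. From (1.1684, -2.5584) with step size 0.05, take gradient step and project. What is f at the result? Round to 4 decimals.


Step 1: Compute gradient at (1.1684, -2.5584).
grad_x = 2*7*1.1684 + 15 = 31.3576
grad_y = 2*8*-2.5584 + 4 = -36.9344
Step 2: Gradient step.
x_raw = 1.1684 - 0.05*31.3576 = -0.3995
y_raw = -2.5584 - 0.05*-36.9344 = -0.7117
Step 3: Project onto [-3, 5].
x_proj = clip(-0.3995) = -0.3995
y_proj = clip(-0.7117) = -0.7117
Step 4: Evaluate f.
f(-0.3995, -0.7117) = -3.6699


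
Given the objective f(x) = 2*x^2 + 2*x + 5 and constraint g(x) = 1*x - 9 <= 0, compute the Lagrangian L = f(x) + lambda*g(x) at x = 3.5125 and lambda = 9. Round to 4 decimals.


Step 1: Evaluate f(x).
f(3.5125) = 2*3.5125^2 + 2*3.5125 + 5 = 36.7003
Step 2: Evaluate g(x).
g(3.5125) = 1*3.5125 - 9 = -5.4875
Step 3: Compute Lagrangian.
L = 36.7003 + 9*-5.4875 = -12.6872


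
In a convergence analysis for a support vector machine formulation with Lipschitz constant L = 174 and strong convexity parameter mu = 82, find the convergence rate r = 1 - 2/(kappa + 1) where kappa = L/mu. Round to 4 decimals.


Step 1: Compute the condition number.
kappa = L/mu = 174/82 = 2.122
Step 2: Compute the convergence rate.
r = 1 - 2/(kappa + 1) = 1 - 2*mu/(L + mu) = (L - mu)/(L + mu) = 92/256 = 0.3594


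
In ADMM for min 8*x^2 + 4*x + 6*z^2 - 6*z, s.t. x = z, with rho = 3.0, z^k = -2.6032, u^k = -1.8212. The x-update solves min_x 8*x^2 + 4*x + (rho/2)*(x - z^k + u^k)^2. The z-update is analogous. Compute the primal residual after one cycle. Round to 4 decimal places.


ADMM iteration with rho = 3.0, z^k = -2.6032, u^k = -1.8212
Step 1: x-update.
Minimize 8*x^2 + 4*x + (3.0/2)*(x + 2.6032 - 1.8212)^2
FOC: (2*8 + 3.0)*x = -4 + 3.0*(-2.6032 + 1.8212)
x^{k+1} = -0.334
Step 2: z-update.
Minimize 6*z^2 - 6*z + (3.0/2)*(-0.334 - z - 1.8212)^2
FOC: (2*6 + 3.0)*z = 6 + 3.0*(-0.334 - 1.8212)
z^{k+1} = -0.031
Step 3: u-update.
u^{k+1} = -1.8212 - 0.334 + 0.031 = -2.1242
Step 4: Primal residual = |-0.334 + 0.031| = 0.303


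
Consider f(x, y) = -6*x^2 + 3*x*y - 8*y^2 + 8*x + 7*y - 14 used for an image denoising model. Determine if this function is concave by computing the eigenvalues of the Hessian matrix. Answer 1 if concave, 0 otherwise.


The Hessian of f(x,y) = -6*x^2 + 3*x*y - 8*y^2 + 8*x + 7*y - 14 is:
H = [[-12, 3], [3, -16]]
Trace = -12 - 16 = -28
Determinant = -12*-16 - (3)^2 = 183
Discriminant = (-28)^2 - 4*183 = 52.0
Eigenvalues: lambda_1 = -17.6056, lambda_2 = -10.3944
The function is concave.

1


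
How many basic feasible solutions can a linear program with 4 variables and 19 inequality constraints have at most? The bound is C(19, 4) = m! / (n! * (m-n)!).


Each vertex corresponds to some choice of n active constraints out of m, so the number of vertices is at most C(m, n) = m! / (n!(m-n)!).
m = 19, n = 4
Numerator: 19 * 18 * 17 * 16
Denominator: 4! = 24
C(19, 4) = 3876


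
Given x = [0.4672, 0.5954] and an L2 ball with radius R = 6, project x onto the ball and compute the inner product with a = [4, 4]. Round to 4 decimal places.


Step 1: Compute ||x|| (intermediates to 6 decimals).
||x|| = sqrt(0.4672^2 + 0.5954^2) = 0.75682
Step 2: Project.
Since ||x|| <= R, proj = x (no scaling needed).
proj(x) = [0.4672, 0.5954]
Step 3: Dot product.
a^T * proj(x) = 4*0.4672 + 4*0.5954 = 4.2504


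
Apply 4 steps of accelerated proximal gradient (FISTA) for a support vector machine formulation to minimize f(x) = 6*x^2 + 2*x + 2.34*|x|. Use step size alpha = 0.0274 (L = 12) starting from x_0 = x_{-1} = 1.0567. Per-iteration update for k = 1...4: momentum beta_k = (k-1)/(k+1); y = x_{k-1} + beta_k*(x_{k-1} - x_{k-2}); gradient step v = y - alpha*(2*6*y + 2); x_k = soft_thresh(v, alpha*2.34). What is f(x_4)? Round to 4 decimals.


FISTA on f(x) = 6*x^2 + 2*x + 2.34*|x|
L = 12, alpha = 0.0274
Iteration 1: beta = 0.0, y = 1.0567 + 0.0*(1.0567 - 1.0567) = 1.0567
  grad(y) = 14.6804, v = y - alpha*grad = 0.6545
  prox(v) = soft_thresh(0.6545, 0.0641) = 0.5903
Iteration 2: beta = 0.3333, y = 0.5903 + 0.3333*(0.5903 - 1.0567) = 0.4349
  grad(y) = 7.2187, v = y - alpha*grad = 0.2371
  prox(v) = soft_thresh(0.2371, 0.0641) = 0.173
Iteration 3: beta = 0.5, y = 0.173 + 0.5*(0.173 - 0.5903) = -0.0357
  grad(y) = 1.5716, v = y - alpha*grad = -0.0788
  prox(v) = soft_thresh(-0.0788, 0.0641) = -0.0146
Iteration 4: beta = 0.6, y = -0.0146 + 0.6*(-0.0146 - 0.173) = -0.1272
  grad(y) = 0.4733, v = y - alpha*grad = -0.1402
  prox(v) = soft_thresh(-0.1402, 0.0641) = -0.0761
f(x_4) = 6*(-0.0761)^2 + 2*(-0.0761) + 2.34*|-0.0761| = 0.0606


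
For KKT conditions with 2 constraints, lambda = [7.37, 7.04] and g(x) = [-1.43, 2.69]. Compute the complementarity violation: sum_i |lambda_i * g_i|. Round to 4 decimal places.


KKT complementary slackness check:
lambda_1 * g_1 = 7.37 * -1.43 = -10.5391
lambda_2 * g_2 = 7.04 * 2.69 = 18.9376
Total violation = 10.5391 + 18.9376 = 29.4767


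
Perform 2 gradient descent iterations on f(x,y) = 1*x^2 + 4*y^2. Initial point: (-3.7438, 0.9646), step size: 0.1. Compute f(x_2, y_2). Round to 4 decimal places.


Gradient descent on f(x,y) = 1*x^2 + 4*y^2.
Starting point: (-3.7438, 0.9646), alpha = 0.1
Step 1: grad_x = 2*1*-3.7438 = -7.4876, grad_y = 2*4*0.9646 = 7.7168
  x_1 = -3.7438 - 0.1*-7.4876 = -2.995
  y_1 = 0.9646 - 0.1*7.7168 = 0.1929
Step 2: grad_x = 2*1*-2.995 = -5.9901, grad_y = 2*4*0.1929 = 1.5434
  x_2 = -2.995 - 0.1*-5.9901 = -2.396
  y_2 = 0.1929 - 0.1*1.5434 = 0.0386
f(-2.396, 0.0386) = 1*(-2.396)^2 + 4*0.0386^2 = 5.7469


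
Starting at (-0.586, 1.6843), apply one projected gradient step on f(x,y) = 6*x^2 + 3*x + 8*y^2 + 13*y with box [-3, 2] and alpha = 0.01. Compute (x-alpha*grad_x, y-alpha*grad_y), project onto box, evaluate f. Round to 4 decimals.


Step 1: Compute gradient at (-0.586, 1.6843).
grad_x = 2*6*-0.586 + 3 = -4.032
grad_y = 2*8*1.6843 + 13 = 39.9488
Step 2: Gradient step.
x_raw = -0.586 - 0.01*-4.032 = -0.5457
y_raw = 1.6843 - 0.01*39.9488 = 1.2848
Step 3: Project onto [-3, 2].
x_proj = clip(-0.5457) = -0.5457
y_proj = clip(1.2848) = 1.2848
Step 4: Evaluate f.
f(-0.5457, 1.2848) = 30.0581


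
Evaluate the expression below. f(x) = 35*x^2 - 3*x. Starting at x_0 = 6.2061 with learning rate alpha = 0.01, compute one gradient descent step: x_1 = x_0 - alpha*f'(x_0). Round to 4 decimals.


We compute the gradient at x_0 and apply the update.
f'(x) = 70*x - 3
f'(6.2061) = 70*6.2061 - 3 = 431.427
x_1 = 6.2061 - 0.01*431.427 = 1.8918


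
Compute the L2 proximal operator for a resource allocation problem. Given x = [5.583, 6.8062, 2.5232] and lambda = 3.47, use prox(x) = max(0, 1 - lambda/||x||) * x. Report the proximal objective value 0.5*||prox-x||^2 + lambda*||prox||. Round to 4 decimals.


Step 1: Compute ||x||.
||x|| = 9.1576
Step 2: Compute scaling factor.
scale = max(0, 1 - 3.47/9.1576) = 0.6211
Step 3: prox(x) = [3.4675, 4.2272, 1.5671]
||prox(x)|| = 5.6876
Step 4: Proximal objective.
0.5*||prox-x||^2 = 6.0205
lambda*||prox|| = 19.736
Total = 25.7563


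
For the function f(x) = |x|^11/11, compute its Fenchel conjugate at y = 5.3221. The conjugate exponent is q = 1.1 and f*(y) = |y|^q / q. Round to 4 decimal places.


The conjugate exponent q satisfies 1/p + 1/q = 1.
p = 11, so q = 11/(11 - 1) = 1.1
|y|^q = 5.3221^1.1 = 6.2906
f*(5.3221) = 6.2906 / 1.1 = 5.7187


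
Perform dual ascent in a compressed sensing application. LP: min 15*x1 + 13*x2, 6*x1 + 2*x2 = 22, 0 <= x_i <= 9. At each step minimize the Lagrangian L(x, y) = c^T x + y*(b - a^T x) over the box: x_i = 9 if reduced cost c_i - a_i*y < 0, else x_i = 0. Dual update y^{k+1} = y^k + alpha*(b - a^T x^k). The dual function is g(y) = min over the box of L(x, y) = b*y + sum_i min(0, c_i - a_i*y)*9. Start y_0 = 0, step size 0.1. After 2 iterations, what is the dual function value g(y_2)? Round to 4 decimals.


Dual ascent for LP: min 15*x1 + 13*x2, 6*x1 + 2*x2 = 22, 0 <= x_i <= 9
Step 1: y^k = 0.0, reduced costs: (15.0, 13.0)
  x^k = (0.0, 0.0), subgradient = b - a^T x = 22.0
  y^{k+1} = 0.0 + 0.1*22.0 = 2.2
Step 2: y^k = 2.2, reduced costs: (1.8, 8.6)
  x^k = (0.0, 0.0), subgradient = b - a^T x = 22.0
  y^{k+1} = 2.2 + 0.1*22.0 = 4.4
Dual objective at y_2 = 4.4: reduced costs (-11.4, 4.2), box minimizer x = (9.0, 0.0)
g(y_2) = b*y + (c1 - a1*y)*x1 + (c2 - a2*y)*x2 = 22*4.4 + (-11.4)*9.0 + 4.2*0.0 = 96.8 - 102.6 + 0.0 = -5.8


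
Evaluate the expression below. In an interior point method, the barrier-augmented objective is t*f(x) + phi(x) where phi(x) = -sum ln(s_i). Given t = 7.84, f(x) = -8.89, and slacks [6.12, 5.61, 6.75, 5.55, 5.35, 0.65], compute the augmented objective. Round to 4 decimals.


Step 1: Compute log-barrier.
ln values: [1.8116, 1.7246, 1.9095, 1.7138, 1.6771, -0.4308]
phi = -(1.8116 + 1.7246 + 1.9095 + 1.7138 + 1.6771 - 0.4308) = -8.4058
Step 2: Compute augmented objective.
t*f(x) = 7.84*-8.89 = -69.6976
Total = -69.6976 - 8.4058 = -78.1034


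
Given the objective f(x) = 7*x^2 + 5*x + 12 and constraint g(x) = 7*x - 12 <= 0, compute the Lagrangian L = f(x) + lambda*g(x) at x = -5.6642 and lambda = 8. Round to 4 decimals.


Step 1: Evaluate f(x).
f(-5.6642) = 7*(-5.6642)^2 + 5*(-5.6642) + 12 = 208.2611
Step 2: Evaluate g(x).
g(-5.6642) = 7*-5.6642 - 12 = -51.6494
Step 3: Compute Lagrangian.
L = 208.2611 + 8*-51.6494 = -204.9341


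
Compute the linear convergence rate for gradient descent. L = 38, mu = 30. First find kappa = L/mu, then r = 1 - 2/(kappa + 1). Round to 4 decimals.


Step 1: Compute the condition number.
kappa = L/mu = 38/30 = 1.2667
Step 2: Compute the convergence rate.
r = 1 - 2/(kappa + 1) = 1 - 2*mu/(L + mu) = (L - mu)/(L + mu) = 8/68 = 0.1176


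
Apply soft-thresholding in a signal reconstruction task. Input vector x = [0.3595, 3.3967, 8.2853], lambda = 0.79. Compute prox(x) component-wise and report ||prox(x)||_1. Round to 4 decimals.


Soft-thresholding with lambda = 0.79:
prox(0.3595) = sign(0.3595)*max(|0.3595| - 0.79, 0) = 0.0
prox(3.3967) = sign(3.3967)*max(|3.3967| - 0.79, 0) = 2.6067
prox(8.2853) = sign(8.2853)*max(|8.2853| - 0.79, 0) = 7.4953
prox(x) = [0.0, 2.6067, 7.4953]
||prox(x)||_1 = 0.0 + 2.6067 + 7.4953 = 10.102


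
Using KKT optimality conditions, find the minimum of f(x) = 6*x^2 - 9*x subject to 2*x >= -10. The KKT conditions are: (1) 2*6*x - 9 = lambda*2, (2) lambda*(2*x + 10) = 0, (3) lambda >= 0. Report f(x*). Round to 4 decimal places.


Step 1: Try lambda = 0 (constraint inactive).
Stationarity: 2*6*x - 9 = 0
x* = 9/(2*6) = 0.75
Check constraint: 2*0.75 = 1.5 >= -10 -- satisfied.
Step 2: Compute optimal value.
f(x*) = 6*0.75^2 - 9*0.75 = -3.375


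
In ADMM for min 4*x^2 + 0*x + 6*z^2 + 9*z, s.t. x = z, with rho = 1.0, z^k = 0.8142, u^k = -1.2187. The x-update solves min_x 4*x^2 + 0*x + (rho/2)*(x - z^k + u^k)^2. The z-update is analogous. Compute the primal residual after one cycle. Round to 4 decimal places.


ADMM iteration with rho = 1.0, z^k = 0.8142, u^k = -1.2187
Step 1: x-update.
Minimize 4*x^2 + 0*x + (1.0/2)*(x - 0.8142 - 1.2187)^2
FOC: (2*4 + 1.0)*x = 0 + 1.0*(0.8142 + 1.2187)
x^{k+1} = 0.2259
Step 2: z-update.
Minimize 6*z^2 + 9*z + (1.0/2)*(0.2259 - z - 1.2187)^2
FOC: (2*6 + 1.0)*z = -9 + 1.0*(0.2259 - 1.2187)
z^{k+1} = -0.7687
Step 3: u-update.
u^{k+1} = -1.2187 + 0.2259 + 0.7687 = -0.2241
Step 4: Primal residual = |0.2259 + 0.7687| = 0.9946


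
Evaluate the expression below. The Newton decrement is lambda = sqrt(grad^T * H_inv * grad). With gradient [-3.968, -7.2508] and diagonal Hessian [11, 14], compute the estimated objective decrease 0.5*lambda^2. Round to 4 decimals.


Step 1: H is diagonal, so H^(-1) * g = [-0.3607, -0.5179].
Step 2: g^T H^(-1) g = sum_i g_i^2 / H_ii
  = (-3.968)^2/11 + (-7.2508)^2/14
  = 1.4314 + 3.7553 = 5.1867
Step 3: Objective decrease = 0.5 * g^T H^(-1) g = 2.5933


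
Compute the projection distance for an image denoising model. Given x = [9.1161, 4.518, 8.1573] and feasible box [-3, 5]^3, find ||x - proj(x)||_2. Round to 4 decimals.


Project each component onto [-3, 5].
clip(9.1161) = 5.0, clip(4.518) = 4.518, clip(8.1573) = 5.0
Projection = [5.0, 4.518, 5.0]
Squared diffs: [16.9423, 0.0, 9.9685]
Distance = sqrt(26.9108) = 5.1876


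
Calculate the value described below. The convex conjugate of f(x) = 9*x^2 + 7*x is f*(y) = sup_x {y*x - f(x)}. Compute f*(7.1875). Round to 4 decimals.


f*(y) = sup_x {y*x - a*x^2 - b*x} = sup_x {(y-b)*x - a*x^2}
FOC: (y - b) - 2a*x = 0 => x* = (y - b)/(2a)
x* = (7.1875 - 7)/(2*9) = 0.0104
f*(7.1875) = (y-b)^2/(4a) = (7.1875 - 7)^2/(4*9)
= 0.0352/36 = 0.001


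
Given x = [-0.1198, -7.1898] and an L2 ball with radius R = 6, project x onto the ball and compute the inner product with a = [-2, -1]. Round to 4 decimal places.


Step 1: Compute ||x|| (intermediates to 6 decimals).
||x|| = sqrt((-0.1198)^2 + (-7.1898)^2) = 7.190798
Step 2: Project.
Since ||x|| > R, scale = R/||x|| = 6/7.190798 = 0.8344, proj(x) = scale * x
proj(x) = [-0.099961, -5.999169]
Step 3: Dot product.
a^T * proj(x) = -2*(-0.099961) - 1*(-5.999169) = 6.1991


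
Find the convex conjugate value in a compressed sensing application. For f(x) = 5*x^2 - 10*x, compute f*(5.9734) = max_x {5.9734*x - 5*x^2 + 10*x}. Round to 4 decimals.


f*(y) = sup_x {y*x - a*x^2 - b*x} = sup_x {(y-b)*x - a*x^2}
FOC: (y - b) - 2a*x = 0 => x* = (y - b)/(2a)
x* = (5.9734 + 10)/(2*5) = 1.5973
f*(5.9734) = (y-b)^2/(4a) = (5.9734 + 10)^2/(4*5)
= 255.1495/20 = 12.7575


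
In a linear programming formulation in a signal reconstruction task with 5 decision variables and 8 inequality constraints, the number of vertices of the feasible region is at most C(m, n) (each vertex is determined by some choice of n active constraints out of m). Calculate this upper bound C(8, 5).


Each vertex corresponds to some choice of n active constraints out of m, so the number of vertices is at most C(m, n) = m! / (n!(m-n)!).
m = 8, n = 5
Numerator: 8 * 7 * 6 * 5 * 4
Denominator: 5! = 120
C(8, 5) = 56


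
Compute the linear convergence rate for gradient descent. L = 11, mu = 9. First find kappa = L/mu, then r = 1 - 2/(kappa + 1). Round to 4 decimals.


Step 1: Compute the condition number.
kappa = L/mu = 11/9 = 1.2222
Step 2: Compute the convergence rate.
r = 1 - 2/(kappa + 1) = 1 - 2*mu/(L + mu) = (L - mu)/(L + mu) = 2/20 = 0.1


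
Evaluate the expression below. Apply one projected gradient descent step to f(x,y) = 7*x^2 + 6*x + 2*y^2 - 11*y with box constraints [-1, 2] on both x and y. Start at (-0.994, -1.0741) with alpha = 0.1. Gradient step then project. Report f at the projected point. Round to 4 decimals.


Step 1: Compute gradient at (-0.994, -1.0741).
grad_x = 2*7*-0.994 + 6 = -7.916
grad_y = 2*2*-1.0741 - 11 = -15.2964
Step 2: Gradient step.
x_raw = -0.994 - 0.1*-7.916 = -0.2024
y_raw = -1.0741 - 0.1*-15.2964 = 0.4555
Step 3: Project onto [-1, 2].
x_proj = clip(-0.2024) = -0.2024
y_proj = clip(0.4555) = 0.4555
Step 4: Evaluate f.
f(-0.2024, 0.4555) = -5.5235


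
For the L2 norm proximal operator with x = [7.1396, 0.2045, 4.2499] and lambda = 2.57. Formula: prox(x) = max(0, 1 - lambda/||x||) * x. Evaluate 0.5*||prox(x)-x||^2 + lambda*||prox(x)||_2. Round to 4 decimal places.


Step 1: Compute ||x||.
||x|| = 8.3113
Step 2: Compute scaling factor.
scale = max(0, 1 - 2.57/8.3113) = 0.6908
Step 3: prox(x) = [4.9319, 0.1413, 2.9358]
||prox(x)|| = 5.7413
Step 4: Proximal objective.
0.5*||prox-x||^2 = 3.3025
lambda*||prox|| = 14.7551
Total = 18.0575


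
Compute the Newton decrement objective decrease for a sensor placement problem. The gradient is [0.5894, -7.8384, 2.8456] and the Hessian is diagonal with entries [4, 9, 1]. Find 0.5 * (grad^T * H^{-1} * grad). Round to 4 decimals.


Step 1: H is diagonal, so H^(-1) * g = [0.1474, -0.8709, 2.8456].
Step 2: g^T H^(-1) g = sum_i g_i^2 / H_ii
  = (0.5894)^2/4 + (-7.8384)^2/9 + (2.8456)^2/1
  = 0.0868 + 6.8267 + 8.0974 = 15.011
Step 3: Objective decrease = 0.5 * g^T H^(-1) g = 7.5055


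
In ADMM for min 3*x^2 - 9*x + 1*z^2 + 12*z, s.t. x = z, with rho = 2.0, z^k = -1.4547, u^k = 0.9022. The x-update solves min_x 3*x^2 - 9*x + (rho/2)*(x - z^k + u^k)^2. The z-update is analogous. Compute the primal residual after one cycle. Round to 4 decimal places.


ADMM iteration with rho = 2.0, z^k = -1.4547, u^k = 0.9022
Step 1: x-update.
Minimize 3*x^2 - 9*x + (2.0/2)*(x + 1.4547 + 0.9022)^2
FOC: (2*3 + 2.0)*x = 9 + 2.0*(-1.4547 - 0.9022)
x^{k+1} = 0.5358
Step 2: z-update.
Minimize 1*z^2 + 12*z + (2.0/2)*(0.5358 - z + 0.9022)^2
FOC: (2*1 + 2.0)*z = -12 + 2.0*(0.5358 + 0.9022)
z^{k+1} = -2.281
Step 3: u-update.
u^{k+1} = 0.9022 + 0.5358 + 2.281 = 3.719
Step 4: Primal residual = |0.5358 + 2.281| = 2.8168


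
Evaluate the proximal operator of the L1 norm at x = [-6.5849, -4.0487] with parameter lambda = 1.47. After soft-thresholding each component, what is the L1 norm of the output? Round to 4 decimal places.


Soft-thresholding with lambda = 1.47:
prox(-6.5849) = sign(-6.5849)*max(|-6.5849| - 1.47, 0) = -5.1149
prox(-4.0487) = sign(-4.0487)*max(|-4.0487| - 1.47, 0) = -2.5787
prox(x) = [-5.1149, -2.5787]
||prox(x)||_1 = 5.1149 + 2.5787 = 7.6936


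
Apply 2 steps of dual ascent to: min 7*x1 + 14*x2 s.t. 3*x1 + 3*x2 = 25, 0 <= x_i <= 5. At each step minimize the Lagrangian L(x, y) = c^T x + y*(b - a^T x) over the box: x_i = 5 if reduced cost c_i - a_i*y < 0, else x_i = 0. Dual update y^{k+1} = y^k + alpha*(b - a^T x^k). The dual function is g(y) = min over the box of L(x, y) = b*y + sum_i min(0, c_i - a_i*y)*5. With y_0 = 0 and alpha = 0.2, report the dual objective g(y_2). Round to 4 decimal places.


Dual ascent for LP: min 7*x1 + 14*x2, 3*x1 + 3*x2 = 25, 0 <= x_i <= 5
Step 1: y^k = 0.0, reduced costs: (7.0, 14.0)
  x^k = (0.0, 0.0), subgradient = b - a^T x = 25.0
  y^{k+1} = 0.0 + 0.2*25.0 = 5.0
Step 2: y^k = 5.0, reduced costs: (-8.0, -1.0)
  x^k = (5.0, 5.0), subgradient = b - a^T x = -5.0
  y^{k+1} = 5.0 + 0.2*-5.0 = 4.0
Dual objective at y_2 = 4.0: reduced costs (-5.0, 2.0), box minimizer x = (5.0, 0.0)
g(y_2) = b*y + (c1 - a1*y)*x1 + (c2 - a2*y)*x2 = 25*4.0 + (-5.0)*5.0 + 2.0*0.0 = 100.0 - 25.0 + 0.0 = 75.0


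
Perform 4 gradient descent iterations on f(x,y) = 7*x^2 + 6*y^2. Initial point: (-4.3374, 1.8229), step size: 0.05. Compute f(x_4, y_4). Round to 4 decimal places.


Gradient descent on f(x,y) = 7*x^2 + 6*y^2.
Starting point: (-4.3374, 1.8229), alpha = 0.05
Step 1: grad_x = 2*7*-4.3374 = -60.7236, grad_y = 2*6*1.8229 = 21.8748
  x_1 = -4.3374 - 0.05*-60.7236 = -1.3012
  y_1 = 1.8229 - 0.05*21.8748 = 0.7292
Step 2: grad_x = 2*7*-1.3012 = -18.2171, grad_y = 2*6*0.7292 = 8.7499
  x_2 = -1.3012 - 0.05*-18.2171 = -0.3904
  y_2 = 0.7292 - 0.05*8.7499 = 0.2917
Step 3: grad_x = 2*7*-0.3904 = -5.4651, grad_y = 2*6*0.2917 = 3.5
  x_3 = -0.3904 - 0.05*-5.4651 = -0.1171
  y_3 = 0.2917 - 0.05*3.5 = 0.1167
Step 4: grad_x = 2*7*-0.1171 = -1.6395, grad_y = 2*6*0.1167 = 1.4
  x_4 = -0.1171 - 0.05*-1.6395 = -0.0351
  y_4 = 0.1167 - 0.05*1.4 = 0.0467
f(-0.0351, 0.0467) = 7*(-0.0351)^2 + 6*0.0467^2 = 0.0217


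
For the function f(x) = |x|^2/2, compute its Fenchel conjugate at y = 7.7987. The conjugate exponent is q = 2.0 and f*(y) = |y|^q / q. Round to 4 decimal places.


The conjugate exponent q satisfies 1/p + 1/q = 1.
p = 2, so q = 2/(2 - 1) = 2.0
|y|^q = 7.7987^2.0 = 60.8197
f*(7.7987) = 60.8197 / 2.0 = 30.4099


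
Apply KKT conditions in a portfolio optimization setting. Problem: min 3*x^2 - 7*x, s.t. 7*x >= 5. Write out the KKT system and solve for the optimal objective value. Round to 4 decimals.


Step 1: Try lambda = 0 (constraint inactive).
Stationarity: 2*3*x - 7 = 0
x* = 7/(2*3) = 7/6 = 1.1667 (rounded; the exact value 7/6 is used below)
Check constraint: 7*1.1667 = 8.1669 >= 5 -- satisfied.
Step 2: Compute optimal value.
f(x*) = 3*(7/6)^2 - 7*(7/6) = -4.0833
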